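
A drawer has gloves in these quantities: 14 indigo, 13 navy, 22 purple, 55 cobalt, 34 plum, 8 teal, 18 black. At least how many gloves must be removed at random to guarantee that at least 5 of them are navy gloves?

156

In the worst case for collecting navy gloves, every non-navy glove comes out first.
There are 14 + 22 + 55 + 34 + 8 + 18 = 151 non-navy gloves altogether.
After those, each further glove must be navy, so 151 + 5 = 156 draws guarantee 5 navy gloves.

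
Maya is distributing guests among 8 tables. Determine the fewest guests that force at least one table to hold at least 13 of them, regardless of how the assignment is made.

97

With 96 guests one could put exactly 12 in each of the 8 tables, and no table would reach 13.
One more guest must land in a table that already has 12, giving it 13.
So 8 × 12 + 1 = 97 guests are required.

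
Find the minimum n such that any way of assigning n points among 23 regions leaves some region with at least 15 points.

323

With 322 points one could put exactly 14 in each of the 23 regions, and no region would reach 15.
By the pigeonhole principle, one more point must land in a region that already has 14, giving it 15.
So 23 × 14 + 1 = 323 points are required.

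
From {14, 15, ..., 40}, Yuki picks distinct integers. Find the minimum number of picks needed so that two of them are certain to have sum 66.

Group the elements by complementary pair {x, 66−x}: {26,40}, {27,39}, {28,38}, …, giving 7 two-element pairs; the single value 33 (it cannot pair with itself since the integers are distinct); and 12 integers whose partner 66−x falls outside [14,40].
Pigeonhole: treating each of those 20 groups as a pigeonhole, one can pick one integer per group — 20 integers — with no two summing to 66.
The 21st integer lands in an occupied pair, forcing a sum of 66.

21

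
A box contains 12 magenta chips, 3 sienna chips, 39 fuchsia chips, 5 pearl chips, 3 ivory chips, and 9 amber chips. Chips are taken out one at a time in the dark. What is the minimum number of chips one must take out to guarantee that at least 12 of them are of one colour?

43

An adversary could hand out at most 11 chips per colour (4 colours run out sooner): 11 + 3 + 11 + 5 + 3 + 9 = 42 chips and still no colour has 12.
One more chip lands in a colour already at 11, so 43 draws are enough and 42 are not.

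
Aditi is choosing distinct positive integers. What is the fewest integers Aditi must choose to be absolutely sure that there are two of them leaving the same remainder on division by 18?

By pigeonhole, the 18 residue classes mod 18 are the pigeonholes.
With 18 integers one could put 1 in each residue class and have no class reach 2.
The 19th integer pushes some class to 2, so 18·1 + 1 = 19.

19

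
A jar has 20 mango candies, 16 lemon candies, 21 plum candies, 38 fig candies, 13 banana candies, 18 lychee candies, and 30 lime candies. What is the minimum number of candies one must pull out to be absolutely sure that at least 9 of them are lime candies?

135

In the worst case for collecting lime candies, every non-lime candy comes out first.
There are 20 + 16 + 21 + 38 + 13 + 18 = 126 non-lime candies altogether.
After those, each further candy must be lime, so 126 + 9 = 135 draws guarantee 9 lime candies.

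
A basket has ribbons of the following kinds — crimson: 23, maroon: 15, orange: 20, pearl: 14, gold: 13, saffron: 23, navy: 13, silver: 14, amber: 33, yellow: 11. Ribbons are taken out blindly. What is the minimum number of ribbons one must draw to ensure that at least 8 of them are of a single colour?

Put each drawn ribbon into a box by colour. The largest draw with every box below 8 takes min(count, 7) from each colour.
Σ min(cᵢ, 7) = 7 + 7 + 7 + 7 + 7 + 7 + 7 + 7 + 7 + 7 = 70.
Draw number 70 + 1 = 71 must push one box to 8.

71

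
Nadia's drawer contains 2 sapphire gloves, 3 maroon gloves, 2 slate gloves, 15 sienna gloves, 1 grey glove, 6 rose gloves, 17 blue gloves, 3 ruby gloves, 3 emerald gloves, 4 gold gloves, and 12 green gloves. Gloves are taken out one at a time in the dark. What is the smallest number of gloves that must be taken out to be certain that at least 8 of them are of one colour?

An adversary could hand out at most 7 gloves per colour (8 colours run out sooner): 2 + 3 + 2 + 7 + 1 + 6 + 7 + 3 + 3 + 4 + 7 = 45 gloves and still no colour has 8.
By the pigeonhole principle, one more glove lands in a colour already at 7, so 46 draws are enough and 45 are not.

46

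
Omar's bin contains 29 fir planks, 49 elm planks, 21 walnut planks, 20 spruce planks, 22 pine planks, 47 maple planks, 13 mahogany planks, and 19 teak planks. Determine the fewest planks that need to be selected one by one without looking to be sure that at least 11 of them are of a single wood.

An adversary could hand out at most 10 planks per wood: 10 + 10 + 10 + 10 + 10 + 10 + 10 + 10 = 80 planks and still no wood has 11.
By pigeonhole, one more plank lands in a wood already at 10, so 81 draws are enough and 80 are not.

81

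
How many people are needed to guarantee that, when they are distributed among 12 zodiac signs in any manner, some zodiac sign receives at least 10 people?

With 108 people one could put exactly 9 in each of the 12 zodiac signs, and no zodiac sign would reach 10.
One more person must land in a zodiac sign that already has 9, giving it 10.
So 12 × 9 + 1 = 109 people are required.

109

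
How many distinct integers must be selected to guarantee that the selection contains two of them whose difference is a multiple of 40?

41

Integers whose pairwise differences are multiples of 40 are exactly those sharing a remainder mod 40. By the pigeonhole principle, the 40 residue classes mod 40 are the pigeonholes.
With 40 integers one could put 1 in each residue class and have no class reach 2.
The 41st integer pushes some class to 2, so 40·1 + 1 = 41.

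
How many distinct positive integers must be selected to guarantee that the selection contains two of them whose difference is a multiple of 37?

Integers whose pairwise differences are multiples of 37 are exactly those sharing a remainder mod 37. By pigeonhole, the 37 residue classes mod 37 are the pigeonholes.
With 37 integers one could put 1 in each residue class and have no class reach 2.
The 38th integer pushes some class to 2, so 37·1 + 1 = 38.

38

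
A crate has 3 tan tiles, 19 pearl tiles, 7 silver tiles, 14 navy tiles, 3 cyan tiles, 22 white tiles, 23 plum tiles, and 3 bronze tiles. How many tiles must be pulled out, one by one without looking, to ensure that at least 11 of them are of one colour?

57

By the pigeonhole principle, the 8 colours are the holes; the tiles drawn are the pigeons.
To avoid 11 of any one colour, the worst case takes at most 10 of each colour, or every tile of a colour that has fewer than 10.
That gives 3 + 10 + 7 + 10 + 3 + 10 + 10 + 3 = 56 tiles with no colour reaching 11.
The next tile forces some colour to 11, so 56 + 1 = 57.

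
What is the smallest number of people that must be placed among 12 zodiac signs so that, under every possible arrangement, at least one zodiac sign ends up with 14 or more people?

157

With 156 people one could put exactly 13 in each of the 12 zodiac signs, and no zodiac sign would reach 14.
One more person must land in a zodiac sign that already has 13, giving it 14.
So 12 × 13 + 1 = 157 people are required.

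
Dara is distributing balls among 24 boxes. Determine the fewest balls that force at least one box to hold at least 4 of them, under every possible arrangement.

With 72 balls one could put exactly 3 in each of the 24 boxes, and no box would reach 4.
One more ball must land in a box that already has 3, giving it 4.
So 24 × 3 + 1 = 73 balls are required.

73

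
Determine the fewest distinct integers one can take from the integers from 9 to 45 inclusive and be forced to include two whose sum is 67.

26

Group the elements by complementary pair {x, 67−x}: {22,45}, {23,44}, {24,43}, …, giving 12 two-element pairs and 13 integers whose partner 67−x falls outside [9,45].
Treating each of those 25 groups as a pigeonhole, one can pick one integer per group — 25 integers — with no two summing to 67.
The 26th integer lands in an occupied pair, forcing a sum of 67.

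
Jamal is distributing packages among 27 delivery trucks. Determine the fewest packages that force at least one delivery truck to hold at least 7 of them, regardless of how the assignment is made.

With 162 packages one could put exactly 6 in each of the 27 delivery trucks, and no delivery truck would reach 7.
By pigeonhole, one more package must land in a delivery truck that already has 6, giving it 7.
So 27 × 6 + 1 = 163 packages are required.

163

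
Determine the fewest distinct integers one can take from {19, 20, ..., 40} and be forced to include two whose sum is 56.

Two chosen integers sum to 56 exactly when both halves of some pair {x, 56−x} with 19 ≤ x ≤ 56−x ≤ 37 are chosen — 9 such pairs.
The remaining 4 elements (those with no distinct partner in range) can never complete a 56-sum, so the worst case takes all of them and one from each pair: 4 + 9 = 13.
The 14th integer has to be the second member of some pair, so 13 + 1 = 14.

14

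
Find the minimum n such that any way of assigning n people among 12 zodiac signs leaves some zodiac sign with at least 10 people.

With 108 people one could put exactly 9 in each of the 12 zodiac signs, and no zodiac sign would reach 10.
By the pigeonhole principle, one more person must land in a zodiac sign that already has 9, giving it 10.
So 12 × 9 + 1 = 109 people are required.

109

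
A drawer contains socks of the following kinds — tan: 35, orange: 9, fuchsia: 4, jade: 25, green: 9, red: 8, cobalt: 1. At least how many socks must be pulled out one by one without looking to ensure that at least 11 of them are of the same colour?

The 7 colours are the holes; the socks drawn are the pigeons.
To avoid 11 of any one colour, the worst case takes at most 10 of each colour, or every sock of a colour that has fewer than 10.
That gives 10 + 9 + 4 + 10 + 9 + 8 + 1 = 51 socks with no colour reaching 11.
The next sock forces some colour to 11, so 51 + 1 = 52.

52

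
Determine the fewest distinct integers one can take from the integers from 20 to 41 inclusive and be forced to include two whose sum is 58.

Group the elements by complementary pair {x, 58−x}: {20,38}, {21,37}, {22,36}, …, giving 9 two-element pairs, the single value 29 (it cannot pair with itself since the integers are distinct), and 3 integers whose partner 58−x falls outside [20,41].
Treating each of those 13 groups as a pigeonhole, one can pick one integer per group — 13 integers — with no two summing to 58.
The 14th integer lands in an occupied pair, forcing a sum of 58.

14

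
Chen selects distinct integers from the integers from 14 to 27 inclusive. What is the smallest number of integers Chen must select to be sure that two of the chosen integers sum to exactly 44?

Group the elements by complementary pair {x, 44−x}: {17,27}, {18,26}, {19,25}, …, giving 5 two-element pairs, the single value 22 (it cannot pair with itself since the integers are distinct), and 3 integers whose partner 44−x falls outside [14,27].
Treating each of those 9 groups as a pigeonhole, one can pick one integer per group — 9 integers — with no two summing to 44.
The 10th integer lands in an occupied pair, forcing a sum of 44.

10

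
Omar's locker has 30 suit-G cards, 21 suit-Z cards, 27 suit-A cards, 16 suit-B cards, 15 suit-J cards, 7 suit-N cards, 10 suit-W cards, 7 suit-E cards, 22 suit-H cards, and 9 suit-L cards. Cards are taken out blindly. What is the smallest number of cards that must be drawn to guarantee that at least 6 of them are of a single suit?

By pigeonhole, the 10 suits are the holes; the cards drawn are the pigeons.
To avoid 6 of any one suit, the worst case takes at most 5 of each suit.
That gives 5 + 5 + 5 + 5 + 5 + 5 + 5 + 5 + 5 + 5 = 50 cards with no suit reaching 6.
The next card forces some suit to 6, so 50 + 1 = 51.

51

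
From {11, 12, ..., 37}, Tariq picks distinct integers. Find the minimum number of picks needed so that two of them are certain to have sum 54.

Group the elements by complementary pair {x, 54−x}: {17,37}, {18,36}, {19,35}, …, giving 10 two-element pairs; the single value 27 (it cannot pair with itself since the integers are distinct); and 6 integers whose partner 54−x falls outside [11,37].
Treating each of those 17 groups as a pigeonhole, one can pick one integer per group — 17 integers — with no two summing to 54.
The 18th integer lands in an occupied pair, forcing a sum of 54.

18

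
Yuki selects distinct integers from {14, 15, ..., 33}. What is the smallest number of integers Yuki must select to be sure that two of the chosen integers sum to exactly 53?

14

A set avoiding the sum 53 can contain at most one of each pair {x, 53−x}, plus the 6 elements whose complement lies outside the range.
The integers 14, …, 26 (13 of them) are such a set: any two sum to at least 14+15 = 29 and at most 25+26 = 51 < 53.
Any 14th integer completes one of the 7 pairs, so 14 choices force a sum of 53.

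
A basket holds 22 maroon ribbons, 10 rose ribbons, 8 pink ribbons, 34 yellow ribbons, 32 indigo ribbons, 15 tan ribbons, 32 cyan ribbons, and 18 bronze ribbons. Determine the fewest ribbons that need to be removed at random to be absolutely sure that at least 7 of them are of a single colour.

An adversary could hand out at most 6 ribbons per colour: 6 + 6 + 6 + 6 + 6 + 6 + 6 + 6 = 48 ribbons and still no colour has 7.
One more ribbon lands in a colour already at 6, so 49 draws are enough and 48 are not.

49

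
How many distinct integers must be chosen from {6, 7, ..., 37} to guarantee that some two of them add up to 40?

Group the elements by complementary pair {x, 40−x}: {6,34}, {7,33}, {8,32}, …, giving 14 two-element pairs, the single value 20 (it cannot pair with itself since the integers are distinct), and 3 integers whose partner 40−x falls outside [6,37].
Pigeonhole: treating each of those 18 groups as a pigeonhole, one can pick one integer per group — 18 integers — with no two summing to 40.
The 19th integer lands in an occupied pair, forcing a sum of 40.

19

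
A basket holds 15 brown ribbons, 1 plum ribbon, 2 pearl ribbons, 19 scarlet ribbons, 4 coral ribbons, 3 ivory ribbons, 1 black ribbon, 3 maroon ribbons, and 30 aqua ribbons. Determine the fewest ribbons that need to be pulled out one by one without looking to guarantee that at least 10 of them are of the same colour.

Put each drawn ribbon into a box by colour. The largest draw with every box below 10 takes min(count, 9) from each colour; colours with fewer than 9 contribute all they have.
Σ min(cᵢ, 9) = 9 + 1 + 2 + 9 + 4 + 3 + 1 + 3 + 9 = 41.
Draw number 41 + 1 = 42 must push one box to 10.

42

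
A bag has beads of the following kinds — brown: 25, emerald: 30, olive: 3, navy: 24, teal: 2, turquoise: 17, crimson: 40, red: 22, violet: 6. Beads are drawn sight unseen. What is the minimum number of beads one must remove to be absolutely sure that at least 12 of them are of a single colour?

78

Pigeonhole: put each drawn bead into a box by colour. The largest draw with every box below 12 takes min(count, 11) from each colour; colours with fewer than 11 contribute all they have.
Σ min(cᵢ, 11) = 11 + 11 + 3 + 11 + 2 + 11 + 11 + 11 + 6 = 77.
Draw number 77 + 1 = 78 must push one box to 12.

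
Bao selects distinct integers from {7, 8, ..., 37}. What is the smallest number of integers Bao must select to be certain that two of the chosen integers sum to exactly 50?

20

Group the elements by complementary pair {x, 50−x}: {13,37}, {14,36}, {15,35}, …, giving 12 two-element pairs, the single value 25 (it cannot pair with itself since the integers are distinct), and 6 integers whose partner 50−x falls outside [7,37].
Pigeonhole: treating each of those 19 groups as a pigeonhole, one can pick one integer per group — 19 integers — with no two summing to 50.
The 20th integer lands in an occupied pair, forcing a sum of 50.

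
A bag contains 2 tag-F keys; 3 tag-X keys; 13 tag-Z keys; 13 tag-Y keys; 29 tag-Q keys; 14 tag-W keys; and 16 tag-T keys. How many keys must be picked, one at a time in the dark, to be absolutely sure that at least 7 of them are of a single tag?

36

The 7 tags are the holes; the keys drawn are the pigeons.
To avoid 7 of any one tag, the worst case takes at most 6 of each tag, or every key of a tag that has fewer than 6.
That gives 2 + 3 + 6 + 6 + 6 + 6 + 6 = 35 keys with no tag reaching 7.
The next key forces some tag to 7, so 35 + 1 = 36.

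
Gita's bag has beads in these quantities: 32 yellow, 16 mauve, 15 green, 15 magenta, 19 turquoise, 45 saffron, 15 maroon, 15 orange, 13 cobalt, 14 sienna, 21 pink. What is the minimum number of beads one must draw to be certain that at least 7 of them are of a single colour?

The 11 colours are the holes; the beads drawn are the pigeons.
To avoid 7 of any one colour, the worst case takes at most 6 of each colour.
That gives 6 + 6 + 6 + 6 + 6 + 6 + 6 + 6 + 6 + 6 + 6 = 66 beads with no colour reaching 7.
The next bead forces some colour to 7, so 66 + 1 = 67.

67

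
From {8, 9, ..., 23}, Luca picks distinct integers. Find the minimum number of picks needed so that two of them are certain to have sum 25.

Group the elements by complementary pair {x, 25−x}: {8,17}, {9,16}, {10,15}, …, giving 5 two-element pairs and 6 integers whose partner 25−x falls outside [8,23].
By the pigeonhole principle, treating each of those 11 groups as a pigeonhole, one can pick one integer per group — 11 integers — with no two summing to 25.
The 12th integer lands in an occupied pair, forcing a sum of 25.

12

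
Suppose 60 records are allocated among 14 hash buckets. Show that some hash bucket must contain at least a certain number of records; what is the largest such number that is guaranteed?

5

The 14 hash buckets are the holes and the 60 records are the pigeons.
If every hash bucket held at most 4 records, the total would be at most 14 × 4 = 56, which is less than 60.
So some hash bucket holds at least ⌈60/14⌉ = 5 records.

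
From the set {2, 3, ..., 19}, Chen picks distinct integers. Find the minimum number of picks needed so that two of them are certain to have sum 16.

13

A set avoiding the sum 16 can contain at most one of each pair {x, 16−x}, plus the 6 elements whose complement lies outside the range or equal to its own complement.
The integers 8, …, 19 (12 of them) are such a set: any two sum to at least 8+9 = 17 > 16.
Any 13th integer completes one of the 6 pairs, so 13 choices force a sum of 16.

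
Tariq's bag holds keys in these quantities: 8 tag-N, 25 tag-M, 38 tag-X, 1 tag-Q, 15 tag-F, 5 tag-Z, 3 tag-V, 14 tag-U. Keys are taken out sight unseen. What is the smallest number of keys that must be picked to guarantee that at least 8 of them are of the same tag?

Put each drawn key into a box by tag. The largest draw with every box below 8 takes min(count, 7) from each tag; tags with fewer than 7 contribute all they have.
Σ min(cᵢ, 7) = 7 + 7 + 7 + 1 + 7 + 5 + 3 + 7 = 44.
Draw number 44 + 1 = 45 must push one box to 8.

45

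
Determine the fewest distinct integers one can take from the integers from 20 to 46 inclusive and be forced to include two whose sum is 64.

16

Two chosen integers sum to 64 exactly when both halves of some pair {x, 64−x} with 20 ≤ x ≤ 64−x ≤ 44 are chosen — 12 such pairs.
The remaining 3 elements (those with no distinct partner in range) can never complete a 64-sum, so the worst case takes all of them and one from each pair: 3 + 12 = 15.
The 16th integer has to be the second member of some pair, so 15 + 1 = 16.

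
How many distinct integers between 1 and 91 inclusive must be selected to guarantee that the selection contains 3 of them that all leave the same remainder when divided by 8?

17

By pigeonhole, the 8 residue classes mod 8 are the pigeonholes.
With 16 integers one could put 2 in each residue class and have no class reach 3.
The 17th integer pushes some class to 3, so 8·2 + 1 = 17.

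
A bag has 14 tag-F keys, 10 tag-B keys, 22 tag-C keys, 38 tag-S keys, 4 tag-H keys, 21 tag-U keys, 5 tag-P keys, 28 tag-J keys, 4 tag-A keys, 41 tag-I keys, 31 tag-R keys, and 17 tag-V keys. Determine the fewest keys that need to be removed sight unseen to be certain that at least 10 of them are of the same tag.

95

Put each drawn key into a box by tag. The largest draw with every box below 10 takes min(count, 9) from each tag; tags with fewer than 9 contribute all they have.
Σ min(cᵢ, 9) = 9 + 9 + 9 + 9 + 4 + 9 + 5 + 9 + 4 + 9 + 9 + 9 = 94.
Draw number 94 + 1 = 95 must push one box to 10.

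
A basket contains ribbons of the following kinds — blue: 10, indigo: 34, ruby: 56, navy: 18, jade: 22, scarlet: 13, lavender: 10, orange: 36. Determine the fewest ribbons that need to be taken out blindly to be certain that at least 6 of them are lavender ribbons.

195

In the worst case for collecting lavender ribbons, every non-lavender ribbon comes out first.
There are 10 + 34 + 56 + 18 + 22 + 13 + 36 = 189 non-lavender ribbons altogether.
After those, each further ribbon must be lavender, so 189 + 6 = 195 draws guarantee 6 lavender ribbons.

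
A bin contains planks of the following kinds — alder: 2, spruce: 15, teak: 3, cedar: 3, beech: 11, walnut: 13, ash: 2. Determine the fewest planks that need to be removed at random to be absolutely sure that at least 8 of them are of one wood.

An adversary could hand out at most 7 planks per wood (4 woods run out sooner): 2 + 7 + 3 + 3 + 7 + 7 + 2 = 31 planks and still no wood has 8.
By the pigeonhole principle, one more plank lands in a wood already at 7, so 32 draws are enough and 31 are not.

32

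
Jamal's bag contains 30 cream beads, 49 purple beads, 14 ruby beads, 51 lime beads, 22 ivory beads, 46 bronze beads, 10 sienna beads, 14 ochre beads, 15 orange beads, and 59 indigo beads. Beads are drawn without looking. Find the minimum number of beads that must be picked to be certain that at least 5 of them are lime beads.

264

In the worst case for collecting lime beads, every non-lime bead comes out first.
There are 30 + 49 + 14 + 22 + 46 + 10 + 14 + 15 + 59 = 259 non-lime beads altogether.
After those, each further bead must be lime, so 259 + 5 = 264 draws guarantee 5 lime beads.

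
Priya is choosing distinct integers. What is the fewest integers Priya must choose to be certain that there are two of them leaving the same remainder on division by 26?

Pigeonhole: the 26 residue classes mod 26 are the pigeonholes.
With 26 integers one could put 1 in each residue class and have no class reach 2.
The 27th integer pushes some class to 2, so 26·1 + 1 = 27.

27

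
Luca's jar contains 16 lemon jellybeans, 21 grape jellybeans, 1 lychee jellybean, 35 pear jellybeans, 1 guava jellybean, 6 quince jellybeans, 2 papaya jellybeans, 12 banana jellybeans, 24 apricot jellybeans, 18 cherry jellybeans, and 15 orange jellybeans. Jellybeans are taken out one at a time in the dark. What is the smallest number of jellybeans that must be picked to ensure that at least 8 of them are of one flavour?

Put each drawn jellybean into a box by flavour. The largest draw with every box below 8 takes min(count, 7) from each flavour; flavours with fewer than 7 contribute all they have.
Σ min(cᵢ, 7) = 7 + 7 + 1 + 7 + 1 + 6 + 2 + 7 + 7 + 7 + 7 = 59.
Draw number 59 + 1 = 60 must push one box to 8.

60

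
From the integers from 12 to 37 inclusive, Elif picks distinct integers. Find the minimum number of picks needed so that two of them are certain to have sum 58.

19

A set avoiding the sum 58 can contain at most one of each pair {x, 58−x}, plus the 10 elements whose complement lies outside the range or equal to its own complement.
The integers 12, …, 29 (18 of them) are such a set: any two sum to at least 12+13 = 25 and at most 28+29 = 57 < 58.
Pigeonhole: any 19th integer completes one of the 8 pairs, so 19 choices force a sum of 58.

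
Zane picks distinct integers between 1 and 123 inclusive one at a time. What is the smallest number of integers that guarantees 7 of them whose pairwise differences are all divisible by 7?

Integers whose pairwise differences are multiples of 7 are exactly those sharing a remainder mod 7. The 7 residue classes mod 7 are the pigeonholes.
With 42 integers one could put 6 in each residue class and have no class reach 7.
The 43rd integer pushes some class to 7, so 7·6 + 1 = 43.

43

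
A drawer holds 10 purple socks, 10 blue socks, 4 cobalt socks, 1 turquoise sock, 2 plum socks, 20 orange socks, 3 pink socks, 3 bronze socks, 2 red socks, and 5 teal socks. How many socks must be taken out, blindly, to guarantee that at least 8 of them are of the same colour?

By pigeonhole, put each drawn sock into a box by colour. The largest draw with every box below 8 takes min(count, 7) from each colour; colours with fewer than 7 contribute all they have.
Σ min(cᵢ, 7) = 7 + 7 + 4 + 1 + 2 + 7 + 3 + 3 + 2 + 5 = 41.
Draw number 41 + 1 = 42 must push one box to 8.

42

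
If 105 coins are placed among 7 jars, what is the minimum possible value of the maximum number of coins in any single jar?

15

The 7 jars are the holes and the 105 coins are the pigeons.
If every jar held at most 14 coins, the total would be at most 7 × 14 = 98, which is less than 105.
So some jar holds at least ⌈105/7⌉ = 15 coins.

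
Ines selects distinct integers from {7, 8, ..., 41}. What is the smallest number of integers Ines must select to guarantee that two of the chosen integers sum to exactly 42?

A set avoiding the sum 42 can contain at most one of each pair {x, 42−x}, plus the 7 elements whose complement lies outside the range or equal to its own complement.
The integers 21, …, 41 (21 of them) are such a set: any two sum to at least 21+22 = 43 > 42.
By pigeonhole, any 22nd integer completes one of the 14 pairs, so 22 choices force a sum of 42.

22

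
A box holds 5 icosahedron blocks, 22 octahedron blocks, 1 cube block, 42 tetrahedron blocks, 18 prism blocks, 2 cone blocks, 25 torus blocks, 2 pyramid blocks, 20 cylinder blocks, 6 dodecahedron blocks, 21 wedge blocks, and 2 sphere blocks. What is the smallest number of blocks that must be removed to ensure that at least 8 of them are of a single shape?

The 12 shapes are the holes; the blocks drawn are the pigeons.
To avoid 8 of any one shape, the worst case takes at most 7 of each shape, or every block of a shape that has fewer than 7.
That gives 5 + 7 + 1 + 7 + 7 + 2 + 7 + 2 + 7 + 6 + 7 + 2 = 60 blocks with no shape reaching 8.
The next block forces some shape to 8, so 60 + 1 = 61.

61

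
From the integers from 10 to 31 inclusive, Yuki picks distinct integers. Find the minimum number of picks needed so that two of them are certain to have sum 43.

13

A set avoiding the sum 43 can contain at most one of each pair {x, 43−x}, plus the 2 elements whose complement lies outside the range.
The integers 10, …, 21 (12 of them) are such a set: any two sum to at least 10+11 = 21 and at most 20+21 = 41 < 43.
Any 13th integer completes one of the 10 pairs, so 13 choices force a sum of 43.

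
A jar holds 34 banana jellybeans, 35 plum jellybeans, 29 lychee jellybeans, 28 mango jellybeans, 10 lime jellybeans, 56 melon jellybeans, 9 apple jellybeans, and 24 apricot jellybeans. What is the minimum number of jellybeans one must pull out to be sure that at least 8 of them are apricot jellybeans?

In the worst case for collecting apricot jellybeans, every non-apricot jellybean comes out first.
There are 34 + 35 + 29 + 28 + 10 + 56 + 9 = 201 non-apricot jellybeans altogether.
After those, each further jellybean must be apricot, so 201 + 8 = 209 draws guarantee 8 apricot jellybeans.

209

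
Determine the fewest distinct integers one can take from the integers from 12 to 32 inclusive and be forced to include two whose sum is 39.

Two chosen integers sum to 39 exactly when both halves of some pair {x, 39−x} with 12 ≤ x ≤ 39−x ≤ 27 are chosen — 8 such pairs.
The remaining 5 elements (those with no distinct partner in range) can never complete a 39-sum, so the worst case takes all of them and one from each pair: 5 + 8 = 13.
By pigeonhole, the 14th integer has to be the second member of some pair, so 13 + 1 = 14.

14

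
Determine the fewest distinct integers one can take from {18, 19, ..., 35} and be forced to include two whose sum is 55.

Group the elements by complementary pair {x, 55−x}: {20,35}, {21,34}, {22,33}, …, giving 8 two-element pairs and 2 integers whose partner 55−x falls outside [18,35].
Treating each of those 10 groups as a pigeonhole, one can pick one integer per group — 10 integers — with no two summing to 55.
The 11th integer lands in an occupied pair, forcing a sum of 55.

11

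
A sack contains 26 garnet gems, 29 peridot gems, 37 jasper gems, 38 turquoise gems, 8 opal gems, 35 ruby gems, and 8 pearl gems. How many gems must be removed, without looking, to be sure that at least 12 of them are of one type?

72

An adversary could hand out at most 11 gems per type (opal, pearl run out sooner): 11 + 11 + 11 + 11 + 8 + 11 + 8 = 71 gems and still no type has 12.
By the pigeonhole principle, one more gem lands in a type already at 11, so 72 draws are enough and 71 are not.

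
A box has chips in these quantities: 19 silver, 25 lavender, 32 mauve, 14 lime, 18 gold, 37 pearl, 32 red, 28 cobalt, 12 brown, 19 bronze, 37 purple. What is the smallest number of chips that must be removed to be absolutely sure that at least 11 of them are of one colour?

An adversary could hand out at most 10 chips per colour: 10 + 10 + 10 + 10 + 10 + 10 + 10 + 10 + 10 + 10 + 10 = 110 chips and still no colour has 11.
By pigeonhole, one more chip lands in a colour already at 10, so 111 draws are enough and 110 are not.

111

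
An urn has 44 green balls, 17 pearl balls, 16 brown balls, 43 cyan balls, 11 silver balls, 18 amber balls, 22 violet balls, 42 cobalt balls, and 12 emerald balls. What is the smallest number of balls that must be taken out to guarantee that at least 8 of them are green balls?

189

In the worst case for collecting green balls, every non-green ball comes out first.
There are 17 + 16 + 43 + 11 + 18 + 22 + 42 + 12 = 181 non-green balls altogether.
After those, each further ball must be green, so 181 + 8 = 189 draws guarantee 8 green balls.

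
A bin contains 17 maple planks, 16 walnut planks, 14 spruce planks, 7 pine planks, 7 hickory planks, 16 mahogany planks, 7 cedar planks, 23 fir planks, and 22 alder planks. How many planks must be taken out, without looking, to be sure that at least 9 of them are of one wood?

Put each drawn plank into a box by wood. The largest draw with every box below 9 takes min(count, 8) from each wood; woods with fewer than 8 contribute all they have.
Σ min(cᵢ, 8) = 8 + 8 + 8 + 7 + 7 + 8 + 7 + 8 + 8 = 69.
Draw number 69 + 1 = 70 must push one box to 9.

70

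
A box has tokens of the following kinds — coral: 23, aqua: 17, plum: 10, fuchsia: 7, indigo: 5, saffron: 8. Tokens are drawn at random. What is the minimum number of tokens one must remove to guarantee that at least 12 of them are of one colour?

53

The 6 colours are the holes; the tokens drawn are the pigeons.
To avoid 12 of any one colour, the worst case takes at most 11 of each colour, or every token of a colour that has fewer than 11.
That gives 11 + 11 + 10 + 7 + 5 + 8 = 52 tokens with no colour reaching 12.
The next token forces some colour to 12, so 52 + 1 = 53.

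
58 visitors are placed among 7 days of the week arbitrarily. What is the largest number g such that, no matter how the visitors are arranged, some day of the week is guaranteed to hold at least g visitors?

9

Pigeonhole: the 7 days of the week are the holes and the 58 visitors are the pigeons.
If every day of the week held at most 8 visitors, the total would be at most 7 × 8 = 56, which is less than 58.
So some day of the week holds at least ⌈58/7⌉ = 9 visitors.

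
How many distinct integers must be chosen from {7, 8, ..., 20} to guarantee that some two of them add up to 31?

A set avoiding the sum 31 can contain at most one of each pair {x, 31−x}, plus the 4 elements whose complement lies outside the range.
The integers 7, …, 15 (9 of them) are such a set: any two sum to at least 7+8 = 15 and at most 14+15 = 29 < 31.
Pigeonhole: any 10th integer completes one of the 5 pairs, so 10 choices force a sum of 31.

10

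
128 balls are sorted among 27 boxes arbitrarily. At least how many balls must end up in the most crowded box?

5

Pigeonhole: the 27 boxes are the holes and the 128 balls are the pigeons.
If every box held at most 4 balls, the total would be at most 27 × 4 = 108, which is less than 128.
So some box holds at least ⌈128/27⌉ = 5 balls.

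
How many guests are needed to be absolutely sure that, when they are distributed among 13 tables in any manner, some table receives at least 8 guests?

With 91 guests one could put exactly 7 in each of the 13 tables, and no table would reach 8.
One more guest must land in a table that already has 7, giving it 8.
So 13 × 7 + 1 = 92 guests are required.

92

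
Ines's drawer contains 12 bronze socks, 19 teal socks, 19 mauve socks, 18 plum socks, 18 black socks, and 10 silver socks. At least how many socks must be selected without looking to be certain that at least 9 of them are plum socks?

In the worst case for collecting plum socks, every non-plum sock comes out first.
There are 12 + 19 + 19 + 18 + 10 = 78 non-plum socks altogether.
After those, each further sock must be plum, so 78 + 9 = 87 draws guarantee 9 plum socks.

87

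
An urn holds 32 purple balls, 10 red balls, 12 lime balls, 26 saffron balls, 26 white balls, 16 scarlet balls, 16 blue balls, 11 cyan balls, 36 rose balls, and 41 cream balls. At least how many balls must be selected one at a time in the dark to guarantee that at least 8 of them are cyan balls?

In the worst case for collecting cyan balls, every non-cyan ball comes out first.
There are 32 + 10 + 12 + 26 + 26 + 16 + 16 + 36 + 41 = 215 non-cyan balls altogether.
After those, each further ball must be cyan, so 215 + 8 = 223 draws guarantee 8 cyan balls.

223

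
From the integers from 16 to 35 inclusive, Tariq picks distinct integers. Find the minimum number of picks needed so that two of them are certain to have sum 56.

14

Two chosen integers sum to 56 exactly when both halves of some pair {x, 56−x} with 21 ≤ x ≤ 56−x ≤ 35 are chosen — 7 such pairs.
The remaining 6 elements (those with no distinct partner in range) can never complete a 56-sum, so the worst case takes all of them and one from each pair: 6 + 7 = 13.
The 14th integer has to be the second member of some pair, so 13 + 1 = 14.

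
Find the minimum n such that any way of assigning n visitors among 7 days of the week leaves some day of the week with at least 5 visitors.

With 28 visitors one could put exactly 4 in each of the 7 days of the week, and no day of the week would reach 5.
Pigeonhole: one more visitor must land in a day of the week that already has 4, giving it 5.
So 7 × 4 + 1 = 29 visitors are required.

29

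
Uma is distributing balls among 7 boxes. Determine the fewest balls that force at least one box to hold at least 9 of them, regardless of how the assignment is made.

With 56 balls one could put exactly 8 in each of the 7 boxes, and no box would reach 9.
Pigeonhole: one more ball must land in a box that already has 8, giving it 9.
So 7 × 8 + 1 = 57 balls are required.

57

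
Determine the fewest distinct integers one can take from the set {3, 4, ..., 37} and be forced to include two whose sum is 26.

Group the elements by complementary pair {x, 26−x}: {3,23}, {4,22}, {5,21}, …, giving 10 two-element pairs, the single value 13 (it cannot pair with itself since the integers are distinct), and 14 integers whose partner 26−x falls outside [3,37].
By pigeonhole, treating each of those 25 groups as a pigeonhole, one can pick one integer per group — 25 integers — with no two summing to 26.
The 26th integer lands in an occupied pair, forcing a sum of 26.

26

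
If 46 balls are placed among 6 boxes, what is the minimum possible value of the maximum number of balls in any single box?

By pigeonhole, the 6 boxes are the holes and the 46 balls are the pigeons.
If every box held at most 7 balls, the total would be at most 6 × 7 = 42, which is less than 46.
So some box holds at least ⌈46/6⌉ = 8 balls.

8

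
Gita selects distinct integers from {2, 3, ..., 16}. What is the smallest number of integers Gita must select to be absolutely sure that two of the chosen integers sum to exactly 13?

11

Two chosen integers sum to 13 exactly when both halves of some pair {x, 13−x} with 2 ≤ x ≤ 13−x ≤ 11 are chosen — 5 such pairs.
The remaining 5 elements (those with no distinct partner in range) can never complete a 13-sum, so the worst case takes all of them and one from each pair: 5 + 5 = 10.
The 11th integer has to be the second member of some pair, so 10 + 1 = 11.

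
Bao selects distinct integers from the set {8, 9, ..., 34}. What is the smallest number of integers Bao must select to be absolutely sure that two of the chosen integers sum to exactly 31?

Group the elements by complementary pair {x, 31−x}: {8,23}, {9,22}, {10,21}, …, giving 8 two-element pairs and 11 integers whose partner 31−x falls outside [8,34].
By pigeonhole, treating each of those 19 groups as a pigeonhole, one can pick one integer per group — 19 integers — with no two summing to 31.
The 20th integer lands in an occupied pair, forcing a sum of 31.

20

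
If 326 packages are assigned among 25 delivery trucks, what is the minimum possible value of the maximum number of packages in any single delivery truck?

14

The 25 delivery trucks are the holes and the 326 packages are the pigeons.
If every delivery truck held at most 13 packages, the total would be at most 25 × 13 = 325, which is less than 326.
So some delivery truck holds at least ⌈326/25⌉ = 14 packages.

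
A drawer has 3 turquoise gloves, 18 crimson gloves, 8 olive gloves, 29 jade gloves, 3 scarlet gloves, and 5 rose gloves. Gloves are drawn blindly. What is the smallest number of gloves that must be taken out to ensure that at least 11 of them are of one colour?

40

By the pigeonhole principle, put each drawn glove into a box by colour. The largest draw with every box below 11 takes min(count, 10) from each colour; colours with fewer than 10 contribute all they have.
Σ min(cᵢ, 10) = 3 + 10 + 8 + 10 + 3 + 5 = 39.
Draw number 39 + 1 = 40 must push one box to 11.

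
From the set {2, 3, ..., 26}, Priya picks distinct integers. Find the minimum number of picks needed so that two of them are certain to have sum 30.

Group the elements by complementary pair {x, 30−x}: {4,26}, {5,25}, {6,24}, …, giving 11 two-element pairs, the single value 15 (it cannot pair with itself since the integers are distinct), and 2 integers whose partner 30−x falls outside [2,26].
Treating each of those 14 groups as a pigeonhole, one can pick one integer per group — 14 integers — with no two summing to 30.
The 15th integer lands in an occupied pair, forcing a sum of 30.

15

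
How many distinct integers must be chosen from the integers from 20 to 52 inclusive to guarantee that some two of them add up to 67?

20

Two chosen integers sum to 67 exactly when both halves of some pair {x, 67−x} with 20 ≤ x ≤ 67−x ≤ 47 are chosen — 14 such pairs.
The remaining 5 elements (those with no distinct partner in range) can never complete a 67-sum, so the worst case takes all of them and one from each pair: 5 + 14 = 19.
The 20th integer has to be the second member of some pair, so 19 + 1 = 20.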